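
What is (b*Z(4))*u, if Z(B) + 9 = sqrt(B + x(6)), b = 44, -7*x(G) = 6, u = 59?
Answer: -23364 + 2596*sqrt(154)/7 ≈ -18762.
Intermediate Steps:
x(G) = -6/7 (x(G) = -1/7*6 = -6/7)
Z(B) = -9 + sqrt(-6/7 + B) (Z(B) = -9 + sqrt(B - 6/7) = -9 + sqrt(-6/7 + B))
(b*Z(4))*u = (44*(-9 + sqrt(-42 + 49*4)/7))*59 = (44*(-9 + sqrt(-42 + 196)/7))*59 = (44*(-9 + sqrt(154)/7))*59 = (-396 + 44*sqrt(154)/7)*59 = -23364 + 2596*sqrt(154)/7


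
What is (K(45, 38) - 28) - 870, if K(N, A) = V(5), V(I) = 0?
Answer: -898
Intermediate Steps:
K(N, A) = 0
(K(45, 38) - 28) - 870 = (0 - 28) - 870 = -28 - 870 = -898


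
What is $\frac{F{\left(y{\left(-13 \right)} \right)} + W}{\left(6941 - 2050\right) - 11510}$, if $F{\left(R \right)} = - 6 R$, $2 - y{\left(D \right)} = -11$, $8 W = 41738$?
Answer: $- \frac{20557}{26476} \approx -0.77644$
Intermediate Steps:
$W = \frac{20869}{4}$ ($W = \frac{1}{8} \cdot 41738 = \frac{20869}{4} \approx 5217.3$)
$y{\left(D \right)} = 13$ ($y{\left(D \right)} = 2 - -11 = 2 + 11 = 13$)
$\frac{F{\left(y{\left(-13 \right)} \right)} + W}{\left(6941 - 2050\right) - 11510} = \frac{\left(-6\right) 13 + \frac{20869}{4}}{\left(6941 - 2050\right) - 11510} = \frac{-78 + \frac{20869}{4}}{\left(6941 - 2050\right) - 11510} = \frac{20557}{4 \left(4891 - 11510\right)} = \frac{20557}{4 \left(-6619\right)} = \frac{20557}{4} \left(- \frac{1}{6619}\right) = - \frac{20557}{26476}$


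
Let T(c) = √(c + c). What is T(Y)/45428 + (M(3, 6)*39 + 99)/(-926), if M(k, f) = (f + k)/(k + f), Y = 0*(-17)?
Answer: -69/463 ≈ -0.14903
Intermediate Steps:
Y = 0
T(c) = √2*√c (T(c) = √(2*c) = √2*√c)
M(k, f) = 1 (M(k, f) = (f + k)/(f + k) = 1)
T(Y)/45428 + (M(3, 6)*39 + 99)/(-926) = (√2*√0)/45428 + (1*39 + 99)/(-926) = (√2*0)*(1/45428) + (39 + 99)*(-1/926) = 0*(1/45428) + 138*(-1/926) = 0 - 69/463 = -69/463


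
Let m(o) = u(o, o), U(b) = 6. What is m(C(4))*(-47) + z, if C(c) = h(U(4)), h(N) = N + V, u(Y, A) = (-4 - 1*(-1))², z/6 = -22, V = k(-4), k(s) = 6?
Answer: -555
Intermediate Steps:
V = 6
z = -132 (z = 6*(-22) = -132)
u(Y, A) = 9 (u(Y, A) = (-4 + 1)² = (-3)² = 9)
h(N) = 6 + N (h(N) = N + 6 = 6 + N)
C(c) = 12 (C(c) = 6 + 6 = 12)
m(o) = 9
m(C(4))*(-47) + z = 9*(-47) - 132 = -423 - 132 = -555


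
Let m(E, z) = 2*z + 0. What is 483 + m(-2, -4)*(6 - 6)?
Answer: 483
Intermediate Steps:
m(E, z) = 2*z
483 + m(-2, -4)*(6 - 6) = 483 + (2*(-4))*(6 - 6) = 483 - 8*0 = 483 + 0 = 483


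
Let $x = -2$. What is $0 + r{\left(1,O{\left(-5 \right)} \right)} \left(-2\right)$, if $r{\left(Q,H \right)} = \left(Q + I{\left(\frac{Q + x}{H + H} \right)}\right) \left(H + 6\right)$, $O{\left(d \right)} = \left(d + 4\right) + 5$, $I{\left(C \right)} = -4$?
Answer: $60$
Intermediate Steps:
$O{\left(d \right)} = 9 + d$ ($O{\left(d \right)} = \left(4 + d\right) + 5 = 9 + d$)
$r{\left(Q,H \right)} = \left(-4 + Q\right) \left(6 + H\right)$ ($r{\left(Q,H \right)} = \left(Q - 4\right) \left(H + 6\right) = \left(-4 + Q\right) \left(6 + H\right)$)
$0 + r{\left(1,O{\left(-5 \right)} \right)} \left(-2\right) = 0 + \left(-24 - 4 \left(9 - 5\right) + 6 \cdot 1 + \left(9 - 5\right) 1\right) \left(-2\right) = 0 + \left(-24 - 16 + 6 + 4 \cdot 1\right) \left(-2\right) = 0 + \left(-24 - 16 + 6 + 4\right) \left(-2\right) = 0 - -60 = 0 + 60 = 60$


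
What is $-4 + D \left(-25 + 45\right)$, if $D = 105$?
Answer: $2096$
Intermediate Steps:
$-4 + D \left(-25 + 45\right) = -4 + 105 \left(-25 + 45\right) = -4 + 105 \cdot 20 = -4 + 2100 = 2096$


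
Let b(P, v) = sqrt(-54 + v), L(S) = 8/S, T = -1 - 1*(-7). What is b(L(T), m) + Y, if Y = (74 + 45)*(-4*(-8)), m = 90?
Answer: 3814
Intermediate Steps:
T = 6 (T = -1 + 7 = 6)
Y = 3808 (Y = 119*32 = 3808)
b(L(T), m) + Y = sqrt(-54 + 90) + 3808 = sqrt(36) + 3808 = 6 + 3808 = 3814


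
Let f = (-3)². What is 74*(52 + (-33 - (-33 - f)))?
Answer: 4514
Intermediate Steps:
f = 9
74*(52 + (-33 - (-33 - f))) = 74*(52 + (-33 - (-33 - 1*9))) = 74*(52 + (-33 - (-33 - 9))) = 74*(52 + (-33 - 1*(-42))) = 74*(52 + (-33 + 42)) = 74*(52 + 9) = 74*61 = 4514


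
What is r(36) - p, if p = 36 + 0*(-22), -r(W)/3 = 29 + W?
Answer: -231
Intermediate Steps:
r(W) = -87 - 3*W (r(W) = -3*(29 + W) = -87 - 3*W)
p = 36 (p = 36 + 0 = 36)
r(36) - p = (-87 - 3*36) - 1*36 = (-87 - 108) - 36 = -195 - 36 = -231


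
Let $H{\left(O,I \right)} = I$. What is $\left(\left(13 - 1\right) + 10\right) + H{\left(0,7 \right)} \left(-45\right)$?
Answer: $-293$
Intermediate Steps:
$\left(\left(13 - 1\right) + 10\right) + H{\left(0,7 \right)} \left(-45\right) = \left(\left(13 - 1\right) + 10\right) + 7 \left(-45\right) = \left(12 + 10\right) - 315 = 22 - 315 = -293$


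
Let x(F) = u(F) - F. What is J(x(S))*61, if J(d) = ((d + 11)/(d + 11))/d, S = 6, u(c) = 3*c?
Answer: 61/12 ≈ 5.0833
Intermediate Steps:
x(F) = 2*F (x(F) = 3*F - F = 2*F)
J(d) = 1/d (J(d) = ((11 + d)/(11 + d))/d = 1/d)
J(x(S))*61 = 61/(2*6) = 61/12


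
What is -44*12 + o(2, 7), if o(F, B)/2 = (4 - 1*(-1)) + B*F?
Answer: -490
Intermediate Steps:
o(F, B) = 10 + 2*B*F (o(F, B) = 2*((4 - 1*(-1)) + B*F) = 2*((4 + 1) + B*F) = 2*(5 + B*F) = 10 + 2*B*F)
-44*12 + o(2, 7) = -44*12 + (10 + 2*7*2) = -528 + (10 + 28) = -528 + 38 = -490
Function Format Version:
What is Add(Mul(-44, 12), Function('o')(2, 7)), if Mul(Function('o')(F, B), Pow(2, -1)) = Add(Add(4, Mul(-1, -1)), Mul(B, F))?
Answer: -490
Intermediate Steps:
Function('o')(F, B) = Add(10, Mul(2, B, F)) (Function('o')(F, B) = Mul(2, Add(Add(4, Mul(-1, -1)), Mul(B, F))) = Mul(2, Add(Add(4, 1), Mul(B, F))) = Mul(2, Add(5, Mul(B, F))) = Add(10, Mul(2, B, F)))
Add(Mul(-44, 12), Function('o')(2, 7)) = Add(Mul(-44, 12), Add(10, Mul(2, 7, 2))) = Add(-528, Add(10, 28)) = Add(-528, 38) = -490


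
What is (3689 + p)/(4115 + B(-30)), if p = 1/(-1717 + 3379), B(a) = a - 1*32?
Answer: 6131119/6736086 ≈ 0.91019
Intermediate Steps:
B(a) = -32 + a (B(a) = a - 32 = -32 + a)
p = 1/1662 ≈ 0.00060168
(3689 + p)/(4115 + B(-30)) = (3689 + 1/1662)/(4115 + (-32 - 30)) = 6131119/(1662*(4115 - 62)) = (6131119/1662)/4053 = (6131119/1662)*(1/4053) = 6131119/6736086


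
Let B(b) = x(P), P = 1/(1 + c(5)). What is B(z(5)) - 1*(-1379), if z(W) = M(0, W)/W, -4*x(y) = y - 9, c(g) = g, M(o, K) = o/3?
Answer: 33149/24 ≈ 1381.2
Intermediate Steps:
M(o, K) = o/3 (M(o, K) = o*(1/3) = o/3)
P = 1/6 (P = 1/(1 + 5) = 1/6 ≈ 0.16667)
x(y) = 9/4 - y/4 (x(y) = -(y - 9)/4 = -(-9 + y)/4 = 9/4 - y/4)
z(W) = 0 (z(W) = ((1/3)*0)/W = 0/W = 0)
B(b) = 53/24 (B(b) = 9/4 - 1/4*1/6 = 9/4 - 1/24 = 53/24)
B(z(5)) - 1*(-1379) = 53/24 - 1*(-1379) = 53/24 + 1379 = 33149/24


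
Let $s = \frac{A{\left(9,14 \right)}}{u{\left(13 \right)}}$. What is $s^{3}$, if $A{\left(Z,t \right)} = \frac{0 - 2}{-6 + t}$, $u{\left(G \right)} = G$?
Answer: $- \frac{1}{140608} \approx -7.112 \cdot 10^{-6}$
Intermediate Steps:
$A{\left(Z,t \right)} = - \frac{2}{-6 + t}$
$s = - \frac{1}{52}$ ($s = \frac{\left(-2\right) \frac{1}{-6 + 14}}{13} = - \frac{2}{8} \cdot \frac{1}{13} = \left(-2\right) \frac{1}{8} \cdot \frac{1}{13} = \left(- \frac{1}{4}\right) \frac{1}{13} = - \frac{1}{52} \approx -0.019231$)
$s^{3} = \left(- \frac{1}{52}\right)^{3} = - \frac{1}{140608}$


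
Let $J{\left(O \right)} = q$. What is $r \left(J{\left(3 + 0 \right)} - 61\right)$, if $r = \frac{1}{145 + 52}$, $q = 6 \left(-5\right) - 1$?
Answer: $- \frac{92}{197} \approx -0.46701$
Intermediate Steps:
$q = -31$ ($q = -30 - 1 = -31$)
$J{\left(O \right)} = -31$
$r = \frac{1}{197} \approx 0.0050761$
$r \left(J{\left(3 + 0 \right)} - 61\right) = \frac{-31 - 61}{197} = \frac{1}{197} \left(-92\right) = - \frac{92}{197}$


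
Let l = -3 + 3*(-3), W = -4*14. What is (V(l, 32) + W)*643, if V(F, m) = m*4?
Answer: 46296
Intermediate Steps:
W = -56
l = -12 (l = -3 - 9 = -12)
V(F, m) = 4*m
(V(l, 32) + W)*643 = (4*32 - 56)*643 = (128 - 56)*643 = 72*643 = 46296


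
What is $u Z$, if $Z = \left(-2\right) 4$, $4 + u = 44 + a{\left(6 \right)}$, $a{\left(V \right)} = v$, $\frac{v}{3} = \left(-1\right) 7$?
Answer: $-152$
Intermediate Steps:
$v = -21$ ($v = 3 \left(\left(-1\right) 7\right) = 3 \left(-7\right) = -21$)
$a{\left(V \right)} = -21$
$u = 19$ ($u = -4 + \left(44 - 21\right) = -4 + 23 = 19$)
$Z = -8$
$u Z = 19 \left(-8\right) = -152$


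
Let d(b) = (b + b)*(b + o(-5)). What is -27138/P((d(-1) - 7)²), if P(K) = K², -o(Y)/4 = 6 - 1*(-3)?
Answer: -27138/20151121 ≈ -0.0013467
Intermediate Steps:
o(Y) = -36 (o(Y) = -4*(6 - 1*(-3)) = -4*(6 + 3) = -4*9 = -36)
d(b) = 2*b*(-36 + b) (d(b) = (b + b)*(b - 36) = (2*b)*(-36 + b) = 2*b*(-36 + b))
-27138/P((d(-1) - 7)²) = -27138/(2*(-1)*(-36 - 1) - 7)⁴ = -27138/(2*(-1)*(-37) - 7)⁴ = -27138/(74 - 7)⁴ = -27138/((67²)²) = -27138/(4489²) = -27138/20151121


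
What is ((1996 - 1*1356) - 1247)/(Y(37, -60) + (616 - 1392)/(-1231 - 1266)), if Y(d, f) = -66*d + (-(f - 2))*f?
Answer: 1515679/15385738 ≈ 0.098512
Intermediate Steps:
Y(d, f) = -66*d + f*(2 - f) (Y(d, f) = -66*d + (-(-2 + f))*f = -66*d + (2 - f)*f = -66*d + f*(2 - f))
((1996 - 1*1356) - 1247)/(Y(37, -60) + (616 - 1392)/(-1231 - 1266)) = ((1996 - 1*1356) - 1247)/((-1*(-60)² - 66*37 + 2*(-60)) + (616 - 1392)/(-1231 - 1266)) = ((1996 - 1356) - 1247)/((-1*3600 - 2442 - 120) - 776/(-2497)) = (640 - 1247)/((-3600 - 2442 - 120) - 776*(-1/2497)) = -607/(-6162 + 776/2497) = -607/(-15385738/2497) = -607*(-2497/15385738) = 1515679/15385738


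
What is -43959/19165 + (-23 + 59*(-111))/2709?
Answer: -245037311/51917985 ≈ -4.7197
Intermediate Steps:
-43959/19165 + (-23 + 59*(-111))/2709 = -43959*1/19165 + (-23 - 6549)*(1/2709) = -43959/19165 - 6572*1/2709 = -43959/19165 - 6572/2709 = -245037311/51917985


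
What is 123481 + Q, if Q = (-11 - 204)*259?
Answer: 67796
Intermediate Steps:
Q = -55685 (Q = -215*259 = -55685)
123481 + Q = 123481 - 55685 = 67796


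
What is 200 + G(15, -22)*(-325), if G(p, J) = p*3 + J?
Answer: -7275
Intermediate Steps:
G(p, J) = J + 3*p (G(p, J) = 3*p + J = J + 3*p)
200 + G(15, -22)*(-325) = 200 + (-22 + 3*15)*(-325) = 200 + (-22 + 45)*(-325) = 200 + 23*(-325) = 200 - 7475 = -7275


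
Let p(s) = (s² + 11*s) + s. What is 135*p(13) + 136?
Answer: 44011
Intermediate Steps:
p(s) = s² + 12*s
135*p(13) + 136 = 135*(13*(12 + 13)) + 136 = 135*(13*25) + 136 = 135*325 + 136 = 43875 + 136 = 44011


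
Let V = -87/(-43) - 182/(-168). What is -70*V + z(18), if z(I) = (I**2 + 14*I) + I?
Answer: 97147/258 ≈ 376.54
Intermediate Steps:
z(I) = I**2 + 15*I
V = 1603/516 (V = -87*(-1/43) - 182*(-1/168) = 87/43 + 13/12 = 1603/516 ≈ 3.1066)
-70*V + z(18) = -70*1603/516 + 18*(15 + 18) = -56105/258 + 18*33 = -56105/258 + 594 = 97147/258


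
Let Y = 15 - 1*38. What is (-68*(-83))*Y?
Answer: -129812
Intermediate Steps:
Y = -23 (Y = 15 - 38 = -23)
(-68*(-83))*Y = -68*(-83)*(-23) = 5644*(-23) = -129812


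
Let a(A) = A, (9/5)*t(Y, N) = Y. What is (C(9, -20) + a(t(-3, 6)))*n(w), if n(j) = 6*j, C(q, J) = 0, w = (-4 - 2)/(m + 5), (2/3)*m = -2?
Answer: 30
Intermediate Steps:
m = -3 (m = (3/2)*(-2) = -3)
t(Y, N) = 5*Y/9
w = -3 (w = (-4 - 2)/(-3 + 5) = -6/2 = -6*½ = -3)
(C(9, -20) + a(t(-3, 6)))*n(w) = (0 + (5/9)*(-3))*(6*(-3)) = (0 - 5/3)*(-18) = -5/3*(-18) = 30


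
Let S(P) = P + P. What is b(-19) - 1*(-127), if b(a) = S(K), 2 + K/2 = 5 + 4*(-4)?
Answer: 75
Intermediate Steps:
K = -26 (K = -4 + 2*(5 + 4*(-4)) = -4 + 2*(5 - 16) = -4 + 2*(-11) = -4 - 22 = -26)
S(P) = 2*P
b(a) = -52 (b(a) = 2*(-26) = -52)
b(-19) - 1*(-127) = -52 - 1*(-127) = -52 + 127 = 75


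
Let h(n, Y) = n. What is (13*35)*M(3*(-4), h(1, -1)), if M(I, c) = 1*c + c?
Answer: 910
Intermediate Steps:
M(I, c) = 2*c (M(I, c) = c + c = 2*c)
(13*35)*M(3*(-4), h(1, -1)) = (13*35)*(2*1) = 455*2 = 910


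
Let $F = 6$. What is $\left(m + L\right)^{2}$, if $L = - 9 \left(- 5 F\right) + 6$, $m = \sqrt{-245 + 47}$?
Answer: $75978 + 1656 i \sqrt{22} \approx 75978.0 + 7767.3 i$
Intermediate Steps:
$m = 3 i \sqrt{22}$ ($m = \sqrt{-198} = 3 i \sqrt{22} \approx 14.071 i$)
$L = 276$ ($L = - 9 \left(\left(-5\right) 6\right) + 6 = \left(-9\right) \left(-30\right) + 6 = 270 + 6 = 276$)
$\left(m + L\right)^{2} = \left(3 i \sqrt{22} + 276\right)^{2} = \left(276 + 3 i \sqrt{22}\right)^{2}$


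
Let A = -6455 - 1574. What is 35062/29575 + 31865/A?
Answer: -94413511/33922525 ≈ -2.7832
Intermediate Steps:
A = -8029
35062/29575 + 31865/A = 35062/29575 + 31865/(-8029) = 35062*(1/29575) + 31865*(-1/8029) = 35062/29575 - 31865/8029 = -94413511/33922525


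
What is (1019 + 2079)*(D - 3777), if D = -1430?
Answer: -16131286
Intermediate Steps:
(1019 + 2079)*(D - 3777) = (1019 + 2079)*(-1430 - 3777) = 3098*(-5207) = -16131286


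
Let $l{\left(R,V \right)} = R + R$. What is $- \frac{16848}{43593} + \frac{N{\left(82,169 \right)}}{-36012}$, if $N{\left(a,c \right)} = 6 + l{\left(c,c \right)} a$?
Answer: $- \frac{302535887}{261645186} \approx -1.1563$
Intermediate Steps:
$l{\left(R,V \right)} = 2 R$
$N{\left(a,c \right)} = 6 + 2 a c$ ($N{\left(a,c \right)} = 6 + 2 c a = 6 + 2 a c$)
$- \frac{16848}{43593} + \frac{N{\left(82,169 \right)}}{-36012} = - \frac{16848}{43593} + \frac{6 + 2 \cdot 82 \cdot 169}{-36012} = \left(-16848\right) \frac{1}{43593} + \left(6 + 27716\right) \left(- \frac{1}{36012}\right) = - \frac{5616}{14531} + 27722 \left(- \frac{1}{36012}\right) = - \frac{5616}{14531} - \frac{13861}{18006} = - \frac{302535887}{261645186}$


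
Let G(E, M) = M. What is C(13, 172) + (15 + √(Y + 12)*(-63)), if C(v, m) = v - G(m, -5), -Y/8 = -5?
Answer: 33 - 126*√13 ≈ -421.30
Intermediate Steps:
Y = 40 (Y = -8*(-5) = 40)
C(v, m) = 5 + v (C(v, m) = v - 1*(-5) = v + 5 = 5 + v)
C(13, 172) + (15 + √(Y + 12)*(-63)) = (5 + 13) + (15 + √(40 + 12)*(-63)) = 18 + (15 + √52*(-63)) = 18 + (15 + (2*√13)*(-63)) = 18 + (15 - 126*√13) = 33 - 126*√13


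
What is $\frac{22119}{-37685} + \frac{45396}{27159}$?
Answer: $\frac{370006113}{341162305} \approx 1.0845$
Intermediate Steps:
$\frac{22119}{-37685} + \frac{45396}{27159} = 22119 \left(- \frac{1}{37685}\right) + 45396 \cdot \frac{1}{27159} = - \frac{22119}{37685} + \frac{15132}{9053} = \frac{370006113}{341162305}$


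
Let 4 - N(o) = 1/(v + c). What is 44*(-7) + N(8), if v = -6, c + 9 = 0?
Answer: -4559/15 ≈ -303.93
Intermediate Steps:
c = -9 (c = -9 + 0 = -9)
N(o) = 61/15 (N(o) = 4 - 1/(-6 - 9) = 4 - 1/(-15) = 4 - 1*(-1/15) = 4 + 1/15 = 61/15)
44*(-7) + N(8) = 44*(-7) + 61/15 = -308 + 61/15 = -4559/15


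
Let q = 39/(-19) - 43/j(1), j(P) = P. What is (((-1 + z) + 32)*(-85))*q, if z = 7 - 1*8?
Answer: 2182800/19 ≈ 1.1488e+5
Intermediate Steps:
z = -1 (z = 7 - 8 = -1)
q = -856/19 (q = 39/(-19) - 43/1 = 39*(-1/19) - 43*1 = -39/19 - 43 = -856/19 ≈ -45.053)
(((-1 + z) + 32)*(-85))*q = (((-1 - 1) + 32)*(-85))*(-856/19) = ((-2 + 32)*(-85))*(-856/19) = (30*(-85))*(-856/19) = -2550*(-856/19) = 2182800/19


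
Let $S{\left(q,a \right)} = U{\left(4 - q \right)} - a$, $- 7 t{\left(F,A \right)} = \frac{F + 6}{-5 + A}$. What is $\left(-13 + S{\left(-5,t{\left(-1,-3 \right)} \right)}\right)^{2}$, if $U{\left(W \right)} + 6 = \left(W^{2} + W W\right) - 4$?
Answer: $\frac{60512841}{3136} \approx 19296.0$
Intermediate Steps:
$U{\left(W \right)} = -10 + 2 W^{2}$ ($U{\left(W \right)} = -6 - \left(4 - W^{2} - W W\right) = -6 + \left(\left(W^{2} + W^{2}\right) - 4\right) = -6 + \left(2 W^{2} - 4\right) = -6 + \left(-4 + 2 W^{2}\right) = -10 + 2 W^{2}$)
$t{\left(F,A \right)} = - \frac{6 + F}{7 \left(-5 + A\right)}$ ($t{\left(F,A \right)} = - \frac{\left(F + 6\right) \frac{1}{-5 + A}}{7} = - \frac{\left(6 + F\right) \frac{1}{-5 + A}}{7} = - \frac{\frac{1}{-5 + A} \left(6 + F\right)}{7} = - \frac{6 + F}{7 \left(-5 + A\right)}$)
$S{\left(q,a \right)} = -10 - a + 2 \left(4 - q\right)^{2}$ ($S{\left(q,a \right)} = \left(-10 + 2 \left(4 - q\right)^{2}\right) - a = -10 - a + 2 \left(4 - q\right)^{2}$)
$\left(-13 + S{\left(-5,t{\left(-1,-3 \right)} \right)}\right)^{2} = \left(-13 - \left(10 - 2 \left(-4 - 5\right)^{2} + \frac{-6 - -1}{7 \left(-5 - 3\right)}\right)\right)^{2} = \left(-13 - \left(10 - 162 + \frac{-6 + 1}{7 \left(-8\right)}\right)\right)^{2} = \left(-13 - \left(-152 + \frac{1}{7} \left(- \frac{1}{8}\right) \left(-5\right)\right)\right)^{2} = \left(-13 - - \frac{8507}{56}\right)^{2} = \left(-13 + \frac{8507}{56}\right)^{2} = \left(\frac{7779}{56}\right)^{2} = \frac{60512841}{3136}$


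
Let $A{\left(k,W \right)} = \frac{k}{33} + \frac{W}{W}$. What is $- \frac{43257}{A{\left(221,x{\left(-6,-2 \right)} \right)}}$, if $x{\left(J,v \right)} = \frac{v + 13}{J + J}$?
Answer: $- \frac{1427481}{254} \approx -5620.0$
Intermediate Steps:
$x{\left(J,v \right)} = \frac{13 + v}{2 J}$
$A{\left(k,W \right)} = 1 + \frac{k}{33}$ ($A{\left(k,W \right)} = k \frac{1}{33} + 1 = \frac{k}{33} + 1 = 1 + \frac{k}{33}$)
$- \frac{43257}{A{\left(221,x{\left(-6,-2 \right)} \right)}} = - \frac{43257}{1 + \frac{1}{33} \cdot 221} = - \frac{43257}{1 + \frac{221}{33}} = - \frac{43257}{\frac{254}{33}} = \left(-43257\right) \frac{33}{254} = - \frac{1427481}{254}$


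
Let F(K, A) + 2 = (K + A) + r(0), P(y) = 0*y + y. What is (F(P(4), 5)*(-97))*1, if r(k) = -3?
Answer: -388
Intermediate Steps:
P(y) = y (P(y) = 0 + y = y)
F(K, A) = -5 + A + K (F(K, A) = -2 + ((K + A) - 3) = -2 + ((A + K) - 3) = -2 + (-3 + A + K) = -5 + A + K)
(F(P(4), 5)*(-97))*1 = ((-5 + 5 + 4)*(-97))*1 = (4*(-97))*1 = -388*1 = -388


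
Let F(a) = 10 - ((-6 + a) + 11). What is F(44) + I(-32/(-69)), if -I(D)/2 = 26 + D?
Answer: -6343/69 ≈ -91.927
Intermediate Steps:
I(D) = -52 - 2*D (I(D) = -2*(26 + D) = -52 - 2*D)
F(a) = 5 - a (F(a) = 10 - (5 + a) = 10 + (-5 - a) = 5 - a)
F(44) + I(-32/(-69)) = (5 - 1*44) + (-52 - (-64)/(-69)) = (5 - 44) + (-52 - (-64)*(-1)/69) = -39 + (-52 - 2*32/69) = -39 + (-52 - 64/69) = -39 - 3652/69 = -6343/69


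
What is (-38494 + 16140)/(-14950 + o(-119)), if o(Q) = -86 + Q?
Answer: 22354/15155 ≈ 1.4750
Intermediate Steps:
(-38494 + 16140)/(-14950 + o(-119)) = (-38494 + 16140)/(-14950 + (-86 - 119)) = -22354/(-14950 - 205) = -22354/(-15155) = -22354*(-1/15155) = 22354/15155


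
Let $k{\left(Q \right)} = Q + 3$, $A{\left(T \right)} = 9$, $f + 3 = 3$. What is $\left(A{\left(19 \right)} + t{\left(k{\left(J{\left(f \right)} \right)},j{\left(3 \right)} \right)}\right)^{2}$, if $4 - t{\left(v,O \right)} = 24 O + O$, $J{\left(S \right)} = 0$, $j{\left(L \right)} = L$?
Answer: $3844$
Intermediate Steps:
$f = 0$ ($f = -3 + 3 = 0$)
$k{\left(Q \right)} = 3 + Q$
$t{\left(v,O \right)} = 4 - 25 O$ ($t{\left(v,O \right)} = 4 - \left(24 O + O\right) = 4 - 25 O$)
$\left(A{\left(19 \right)} + t{\left(k{\left(J{\left(f \right)} \right)},j{\left(3 \right)} \right)}\right)^{2} = \left(9 + \left(4 - 75\right)\right)^{2} = \left(9 - 71\right)^{2} = \left(-62\right)^{2} = 3844$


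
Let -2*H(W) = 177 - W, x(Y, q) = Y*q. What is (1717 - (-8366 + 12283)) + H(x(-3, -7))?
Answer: -2278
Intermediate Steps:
H(W) = -177/2 + W/2 (H(W) = -(177 - W)/2 = -177/2 + W/2)
(1717 - (-8366 + 12283)) + H(x(-3, -7)) = (1717 - (-8366 + 12283)) + (-177/2 + (-3*(-7))/2) = (1717 - 1*3917) + (-177/2 + (½)*21) = (1717 - 3917) + (-177/2 + 21/2) = -2200 - 78 = -2278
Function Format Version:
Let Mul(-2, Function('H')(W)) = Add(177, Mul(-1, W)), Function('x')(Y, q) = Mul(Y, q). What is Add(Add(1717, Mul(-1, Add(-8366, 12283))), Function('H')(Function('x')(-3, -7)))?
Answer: -2278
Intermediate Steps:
Function('H')(W) = Add(Rational(-177, 2), Mul(Rational(1, 2), W)) (Function('H')(W) = Mul(Rational(-1, 2), Add(177, Mul(-1, W))) = Add(Rational(-177, 2), Mul(Rational(1, 2), W)))
Add(Add(1717, Mul(-1, Add(-8366, 12283))), Function('H')(Function('x')(-3, -7))) = Add(Add(1717, Mul(-1, Add(-8366, 12283))), Add(Rational(-177, 2), Mul(Rational(1, 2), Mul(-3, -7)))) = Add(Add(1717, Mul(-1, 3917)), Add(Rational(-177, 2), Mul(Rational(1, 2), 21))) = Add(Add(1717, -3917), Add(Rational(-177, 2), Rational(21, 2))) = Add(-2200, -78) = -2278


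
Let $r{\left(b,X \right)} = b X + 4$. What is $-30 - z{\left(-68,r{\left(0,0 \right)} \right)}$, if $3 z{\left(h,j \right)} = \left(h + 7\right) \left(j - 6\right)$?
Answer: $- \frac{212}{3} \approx -70.667$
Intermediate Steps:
$r{\left(b,X \right)} = 4 + X b$ ($r{\left(b,X \right)} = X b + 4 = 4 + X b$)
$z{\left(h,j \right)} = \frac{\left(-6 + j\right) \left(7 + h\right)}{3}$ ($z{\left(h,j \right)} = \frac{\left(h + 7\right) \left(j - 6\right)}{3} = \frac{\left(7 + h\right) \left(-6 + j\right)}{3} = \frac{\left(-6 + j\right) \left(7 + h\right)}{3}$)
$-30 - z{\left(-68,r{\left(0,0 \right)} \right)} = -30 - \left(-14 - -136 + \frac{7 \left(4 + 0 \cdot 0\right)}{3} + \frac{1}{3} \left(-68\right) \left(4 + 0 \cdot 0\right)\right) = -30 - \left(-14 + 136 + \frac{7 \left(4 + 0\right)}{3} + \frac{1}{3} \left(-68\right) \left(4 + 0\right)\right) = -30 - \left(-14 + 136 + \frac{7}{3} \cdot 4 + \frac{1}{3} \left(-68\right) 4\right) = -30 - \left(-14 + 136 + \frac{28}{3} - \frac{272}{3}\right) = -30 - \frac{122}{3} = - \frac{212}{3}$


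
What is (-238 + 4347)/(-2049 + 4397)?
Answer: 7/4 ≈ 1.7500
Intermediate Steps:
(-238 + 4347)/(-2049 + 4397) = 4109/2348 = 4109*(1/2348) = 7/4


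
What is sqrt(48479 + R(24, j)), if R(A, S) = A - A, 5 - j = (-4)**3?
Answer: sqrt(48479) ≈ 220.18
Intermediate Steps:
j = 69 (j = 5 - 1*(-4)**3 = 5 - 1*(-64) = 5 + 64 = 69)
R(A, S) = 0
sqrt(48479 + R(24, j)) = sqrt(48479 + 0) = sqrt(48479)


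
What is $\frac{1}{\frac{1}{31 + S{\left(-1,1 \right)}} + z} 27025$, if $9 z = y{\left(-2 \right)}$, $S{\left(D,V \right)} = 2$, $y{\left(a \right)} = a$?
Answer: $- \frac{2675475}{19} \approx -1.4081 \cdot 10^{5}$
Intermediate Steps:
$z = - \frac{2}{9}$ ($z = \frac{1}{9} \left(-2\right) = - \frac{2}{9} \approx -0.22222$)
$\frac{1}{\frac{1}{31 + S{\left(-1,1 \right)}} + z} 27025 = \frac{1}{\frac{1}{31 + 2} - \frac{2}{9}} \cdot 27025 = \frac{1}{\frac{1}{33} - \frac{2}{9}} \cdot 27025 = \frac{1}{- \frac{19}{99}} \cdot 27025 = \left(- \frac{99}{19}\right) 27025 = - \frac{2675475}{19}$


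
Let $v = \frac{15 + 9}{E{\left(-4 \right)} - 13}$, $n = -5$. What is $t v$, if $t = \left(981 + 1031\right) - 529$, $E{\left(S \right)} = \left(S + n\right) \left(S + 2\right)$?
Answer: $\frac{35592}{5} \approx 7118.4$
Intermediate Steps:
$E{\left(S \right)} = \left(-5 + S\right) \left(2 + S\right)$ ($E{\left(S \right)} = \left(S - 5\right) \left(S + 2\right) = \left(-5 + S\right) \left(2 + S\right)$)
$t = 1483$ ($t = 2012 - 529 = 1483$)
$v = \frac{24}{5}$ ($v = \frac{15 + 9}{\left(-10 + \left(-4\right)^{2} - -12\right) - 13} = \frac{24}{\left(-10 + 16 + 12\right) - 13} = \frac{24}{18 - 13} = \frac{24}{5} \approx 4.8$)
$t v = 1483 \cdot \frac{24}{5} = \frac{35592}{5}$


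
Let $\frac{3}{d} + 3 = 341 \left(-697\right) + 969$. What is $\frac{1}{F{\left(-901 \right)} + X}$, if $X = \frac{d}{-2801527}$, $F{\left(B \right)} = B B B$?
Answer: $- \frac{663152257697}{485051247021564749594} \approx -1.3672 \cdot 10^{-9}$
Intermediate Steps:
$d = - \frac{3}{236711}$ ($d = \frac{3}{-3 + \left(341 \left(-697\right) + 969\right)} = \frac{3}{-3 + \left(-237677 + 969\right)} = \frac{3}{-3 - 236708} = \frac{3}{-236711} = 3 \left(- \frac{1}{236711}\right) = - \frac{3}{236711} \approx -1.2674 \cdot 10^{-5}$)
$F{\left(B \right)} = B^{3}$ ($F{\left(B \right)} = B^{2} B = B^{3}$)
$X = \frac{3}{663152257697}$ ($X = - \frac{3}{236711 \left(-2801527\right)} = \left(- \frac{3}{236711}\right) \left(- \frac{1}{2801527}\right) = \frac{3}{663152257697} \approx 4.5238 \cdot 10^{-12}$)
$\frac{1}{F{\left(-901 \right)} + X} = \frac{1}{\left(-901\right)^{3} + \frac{3}{663152257697}} = \frac{1}{-731432701 + \frac{3}{663152257697}} = \frac{1}{- \frac{485051247021564749594}{663152257697}} = - \frac{663152257697}{485051247021564749594}$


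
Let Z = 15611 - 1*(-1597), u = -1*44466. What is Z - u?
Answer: 61674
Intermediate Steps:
u = -44466
Z = 17208 (Z = 15611 + 1597 = 17208)
Z - u = 17208 - 1*(-44466) = 17208 + 44466 = 61674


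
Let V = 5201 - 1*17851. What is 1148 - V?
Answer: 13798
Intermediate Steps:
V = -12650 (V = 5201 - 17851 = -12650)
1148 - V = 1148 - 1*(-12650) = 1148 + 12650 = 13798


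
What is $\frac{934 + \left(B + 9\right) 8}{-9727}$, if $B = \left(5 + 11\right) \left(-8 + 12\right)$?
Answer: $- \frac{1518}{9727} \approx -0.15606$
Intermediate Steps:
$B = 64$ ($B = 16 \cdot 4 = 64$)
$\frac{934 + \left(B + 9\right) 8}{-9727} = \frac{934 + \left(64 + 9\right) 8}{-9727} = \left(934 + 73 \cdot 8\right) \left(- \frac{1}{9727}\right) = \left(934 + 584\right) \left(- \frac{1}{9727}\right) = 1518 \left(- \frac{1}{9727}\right) = - \frac{1518}{9727}$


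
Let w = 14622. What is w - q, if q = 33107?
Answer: -18485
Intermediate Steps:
w - q = 14622 - 1*33107 = 14622 - 33107 = -18485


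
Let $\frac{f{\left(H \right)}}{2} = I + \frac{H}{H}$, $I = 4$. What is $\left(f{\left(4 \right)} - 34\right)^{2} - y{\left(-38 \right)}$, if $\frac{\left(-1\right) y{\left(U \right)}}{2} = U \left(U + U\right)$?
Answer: $6352$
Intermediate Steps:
$y{\left(U \right)} = - 4 U^{2}$ ($y{\left(U \right)} = - 2 U \left(U + U\right) = - 2 U 2 U = - 2 \cdot 2 U^{2} = - 4 U^{2}$)
$f{\left(H \right)} = 10$ ($f{\left(H \right)} = 2 \left(4 + \frac{H}{H}\right) = 2 \left(4 + 1\right) = 2 \cdot 5 = 10$)
$\left(f{\left(4 \right)} - 34\right)^{2} - y{\left(-38 \right)} = \left(10 - 34\right)^{2} - - 4 \left(-38\right)^{2} = \left(-24\right)^{2} - \left(-4\right) 1444 = 576 - -5776 = 576 + 5776 = 6352$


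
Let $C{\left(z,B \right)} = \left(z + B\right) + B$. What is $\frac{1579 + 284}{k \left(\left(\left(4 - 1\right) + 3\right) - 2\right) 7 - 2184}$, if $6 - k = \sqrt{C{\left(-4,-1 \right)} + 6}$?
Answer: $- \frac{207}{224} \approx -0.92411$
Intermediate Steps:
$C{\left(z,B \right)} = z + 2 B$ ($C{\left(z,B \right)} = \left(B + z\right) + B = z + 2 B$)
$k = 6$ ($k = 6 - \sqrt{\left(-4 + 2 \left(-1\right)\right) + 6} = 6 - \sqrt{\left(-4 - 2\right) + 6} = 6 - \sqrt{-6 + 6} = 6 - \sqrt{0} = 6 - 0 = 6 + 0 = 6$)
$\frac{1579 + 284}{k \left(\left(\left(4 - 1\right) + 3\right) - 2\right) 7 - 2184} = \frac{1579 + 284}{6 \left(\left(\left(4 - 1\right) + 3\right) - 2\right) 7 - 2184} = \frac{1863}{6 \left(\left(3 + 3\right) - 2\right) 7 - 2184} = \frac{1863}{6 \left(6 - 2\right) 7 - 2184} = \frac{1863}{6 \cdot 4 \cdot 7 - 2184} = \frac{1863}{24 \cdot 7 - 2184} = \frac{1863}{168 - 2184} = \frac{1863}{-2016} = 1863 \left(- \frac{1}{2016}\right) = - \frac{207}{224}$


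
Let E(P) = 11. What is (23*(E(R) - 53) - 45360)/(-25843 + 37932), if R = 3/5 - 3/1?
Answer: -6618/1727 ≈ -3.8321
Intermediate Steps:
R = -12/5 (R = 3*(1/5) - 3*1 = 3/5 - 3 = -12/5 ≈ -2.4000)
(23*(E(R) - 53) - 45360)/(-25843 + 37932) = (23*(11 - 53) - 45360)/(-25843 + 37932) = (23*(-42) - 45360)/12089 = (-966 - 45360)*(1/12089) = -46326*1/12089 = -6618/1727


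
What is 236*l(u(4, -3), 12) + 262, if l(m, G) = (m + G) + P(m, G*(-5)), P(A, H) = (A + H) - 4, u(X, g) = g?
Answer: -13426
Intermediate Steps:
P(A, H) = -4 + A + H
l(m, G) = -4 - 4*G + 2*m (l(m, G) = (m + G) + (-4 + m + G*(-5)) = (G + m) + (-4 + m - 5*G) = -4 - 4*G + 2*m)
236*l(u(4, -3), 12) + 262 = 236*(-4 - 4*12 + 2*(-3)) + 262 = 236*(-4 - 48 - 6) + 262 = 236*(-58) + 262 = -13688 + 262 = -13426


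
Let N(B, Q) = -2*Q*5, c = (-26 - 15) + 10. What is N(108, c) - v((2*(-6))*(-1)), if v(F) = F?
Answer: 298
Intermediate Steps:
c = -31 (c = -41 + 10 = -31)
N(B, Q) = -10*Q
N(108, c) - v((2*(-6))*(-1)) = -10*(-31) - 2*(-6)*(-1) = 310 - (-12)*(-1) = 310 - 1*12 = 310 - 12 = 298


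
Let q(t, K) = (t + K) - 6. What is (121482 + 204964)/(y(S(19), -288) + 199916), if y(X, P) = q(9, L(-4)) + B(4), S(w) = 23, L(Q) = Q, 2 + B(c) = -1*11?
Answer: 163223/99951 ≈ 1.6330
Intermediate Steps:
B(c) = -13 (B(c) = -2 - 1*11 = -2 - 11 = -13)
q(t, K) = -6 + K + t (q(t, K) = (K + t) - 6 = -6 + K + t)
y(X, P) = -14 (y(X, P) = (-6 - 4 + 9) - 13 = -1 - 13 = -14)
(121482 + 204964)/(y(S(19), -288) + 199916) = (121482 + 204964)/(-14 + 199916) = 326446/199902 = 326446*(1/199902) = 163223/99951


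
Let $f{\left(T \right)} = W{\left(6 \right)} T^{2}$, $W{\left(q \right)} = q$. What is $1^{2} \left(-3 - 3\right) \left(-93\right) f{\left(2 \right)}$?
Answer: $13392$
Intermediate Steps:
$f{\left(T \right)} = 6 T^{2}$
$1^{2} \left(-3 - 3\right) \left(-93\right) f{\left(2 \right)} = 1^{2} \left(-3 - 3\right) \left(-93\right) 6 \cdot 2^{2} = 1 \left(-6\right) \left(-93\right) 6 \cdot 4 = \left(-6\right) \left(-93\right) 24 = 558 \cdot 24 = 13392$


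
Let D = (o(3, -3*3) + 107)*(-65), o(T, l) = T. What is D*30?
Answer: -214500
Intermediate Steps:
D = -7150 (D = (3 + 107)*(-65) = 110*(-65) = -7150)
D*30 = -7150*30 = -214500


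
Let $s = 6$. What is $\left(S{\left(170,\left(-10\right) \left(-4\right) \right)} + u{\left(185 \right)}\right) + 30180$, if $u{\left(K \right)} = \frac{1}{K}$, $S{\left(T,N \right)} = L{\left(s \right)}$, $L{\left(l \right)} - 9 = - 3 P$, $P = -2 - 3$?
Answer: $\frac{5587741}{185} \approx 30204.0$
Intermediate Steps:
$P = -5$
$L{\left(l \right)} = 24$ ($L{\left(l \right)} = 9 - -15 = 9 + 15 = 24$)
$S{\left(T,N \right)} = 24$
$\left(S{\left(170,\left(-10\right) \left(-4\right) \right)} + u{\left(185 \right)}\right) + 30180 = \left(24 + \frac{1}{185}\right) + 30180 = \frac{4441}{185} + 30180 = \frac{5587741}{185}$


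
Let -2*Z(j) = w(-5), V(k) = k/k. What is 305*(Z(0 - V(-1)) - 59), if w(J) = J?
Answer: -34465/2 ≈ -17233.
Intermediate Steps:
V(k) = 1
Z(j) = 5/2 (Z(j) = -½*(-5) = 5/2)
305*(Z(0 - V(-1)) - 59) = 305*(5/2 - 59) = 305*(-113/2) = -34465/2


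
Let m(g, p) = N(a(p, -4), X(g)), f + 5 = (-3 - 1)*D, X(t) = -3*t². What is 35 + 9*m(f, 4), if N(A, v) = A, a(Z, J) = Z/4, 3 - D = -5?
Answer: 44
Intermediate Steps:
D = 8 (D = 3 - 1*(-5) = 3 + 5 = 8)
a(Z, J) = Z/4 (a(Z, J) = Z*(¼) = Z/4)
f = -37 (f = -5 + (-3 - 1)*8 = -5 - 4*8 = -5 - 32 = -37)
m(g, p) = p/4
35 + 9*m(f, 4) = 35 + 9*((¼)*4) = 35 + 9*1 = 35 + 9 = 44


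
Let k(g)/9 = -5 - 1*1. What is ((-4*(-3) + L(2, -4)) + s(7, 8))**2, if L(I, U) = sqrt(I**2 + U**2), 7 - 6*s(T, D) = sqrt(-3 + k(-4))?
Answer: (79 + 12*sqrt(5) - I*sqrt(57))**2/36 ≈ 309.54 - 44.39*I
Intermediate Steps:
k(g) = -54 (k(g) = 9*(-5 - 1*1) = 9*(-5 - 1) = 9*(-6) = -54)
s(T, D) = 7/6 - I*sqrt(57)/6 (s(T, D) = 7/6 - sqrt(-3 - 54)/6 = 7/6 - I*sqrt(57)/6)
((-4*(-3) + L(2, -4)) + s(7, 8))**2 = ((-4*(-3) + sqrt(2**2 + (-4)**2)) + (7/6 - I*sqrt(57)/6))**2 = ((12 + sqrt(4 + 16)) + (7/6 - I*sqrt(57)/6))**2 = ((12 + sqrt(20)) + (7/6 - I*sqrt(57)/6))**2 = ((12 + 2*sqrt(5)) + (7/6 - I*sqrt(57)/6))**2 = (79/6 + 2*sqrt(5) - I*sqrt(57)/6)**2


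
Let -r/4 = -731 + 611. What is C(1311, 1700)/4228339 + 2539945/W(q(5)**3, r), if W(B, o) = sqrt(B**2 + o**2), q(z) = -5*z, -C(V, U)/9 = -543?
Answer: 4887/4228339 + 507989*sqrt(9774841)/9774841 ≈ 162.48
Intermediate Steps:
C(V, U) = 4887 (C(V, U) = -9*(-543) = 4887)
r = 480 (r = -4*(-731 + 611) = -4*(-120) = 480)
C(1311, 1700)/4228339 + 2539945/W(q(5)**3, r) = 4887/4228339 + 2539945/(sqrt(((-5*5)**3)**2 + 480**2)) = 4887*(1/4228339) + 2539945/(sqrt(((-25)**3)**2 + 230400)) = 4887/4228339 + 2539945/(sqrt((-15625)**2 + 230400)) = 4887/4228339 + 2539945/(sqrt(244140625 + 230400)) = 4887/4228339 + 2539945/(sqrt(244371025)) = 4887/4228339 + 2539945/((5*sqrt(9774841))) = 4887/4228339 + 2539945*(sqrt(9774841)/48874205) = 4887/4228339 + 507989*sqrt(9774841)/9774841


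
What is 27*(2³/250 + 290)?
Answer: 978858/125 ≈ 7830.9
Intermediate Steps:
27*(2³/250 + 290) = 27*(8*(1/250) + 290) = 27*(4/125 + 290) = 27*(36254/125) = 978858/125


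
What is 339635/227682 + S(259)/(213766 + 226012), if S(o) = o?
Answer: 37355742667/25032383649 ≈ 1.4923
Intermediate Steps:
339635/227682 + S(259)/(213766 + 226012) = 339635/227682 + 259/(213766 + 226012) = 339635*(1/227682) + 259/439778 = 339635/227682 + 259*(1/439778) = 339635/227682 + 259/439778 = 37355742667/25032383649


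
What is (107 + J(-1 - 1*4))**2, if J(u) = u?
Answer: 10404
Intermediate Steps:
(107 + J(-1 - 1*4))**2 = (107 + (-1 - 1*4))**2 = (107 + (-1 - 4))**2 = (107 - 5)**2 = 102**2 = 10404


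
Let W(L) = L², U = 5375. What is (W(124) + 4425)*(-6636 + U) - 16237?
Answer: -24985298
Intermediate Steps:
(W(124) + 4425)*(-6636 + U) - 16237 = (124² + 4425)*(-6636 + 5375) - 16237 = (15376 + 4425)*(-1261) - 16237 = 19801*(-1261) - 16237 = -24969061 - 16237 = -24985298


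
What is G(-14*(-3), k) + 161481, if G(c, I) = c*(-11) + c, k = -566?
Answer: 161061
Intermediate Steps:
G(c, I) = -10*c (G(c, I) = -11*c + c = -10*c)
G(-14*(-3), k) + 161481 = -(-140)*(-3) + 161481 = -10*42 + 161481 = -420 + 161481 = 161061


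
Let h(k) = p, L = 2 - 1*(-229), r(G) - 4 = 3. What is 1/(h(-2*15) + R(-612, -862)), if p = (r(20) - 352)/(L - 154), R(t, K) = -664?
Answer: -77/51473 ≈ -0.0014959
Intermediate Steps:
r(G) = 7 (r(G) = 4 + 3 = 7)
L = 231 (L = 2 + 229 = 231)
p = -345/77 (p = (7 - 352)/(231 - 154) = -345/77 ≈ -4.4805)
h(k) = -345/77
1/(h(-2*15) + R(-612, -862)) = 1/(-345/77 - 664) = 1/(-51473/77) = -77/51473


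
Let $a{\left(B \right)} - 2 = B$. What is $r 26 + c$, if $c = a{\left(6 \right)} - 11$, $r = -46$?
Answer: $-1199$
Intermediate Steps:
$a{\left(B \right)} = 2 + B$
$c = -3$ ($c = \left(2 + 6\right) - 11 = 8 - 11 = -3$)
$r 26 + c = \left(-46\right) 26 - 3 = -1196 - 3 = -1199$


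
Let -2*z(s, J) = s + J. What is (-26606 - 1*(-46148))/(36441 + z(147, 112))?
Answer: 39084/72623 ≈ 0.53818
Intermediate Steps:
z(s, J) = -J/2 - s/2 (z(s, J) = -(s + J)/2 = -(J + s)/2 = -J/2 - s/2)
(-26606 - 1*(-46148))/(36441 + z(147, 112)) = (-26606 - 1*(-46148))/(36441 + (-½*112 - ½*147)) = (-26606 + 46148)/(36441 + (-56 - 147/2)) = 19542/(36441 - 259/2) = 19542/(72623/2) = 19542*(2/72623) = 39084/72623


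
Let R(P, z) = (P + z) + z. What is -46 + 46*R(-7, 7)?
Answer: 276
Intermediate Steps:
R(P, z) = P + 2*z
-46 + 46*R(-7, 7) = -46 + 46*(-7 + 2*7) = -46 + 46*(-7 + 14) = -46 + 46*7 = -46 + 322 = 276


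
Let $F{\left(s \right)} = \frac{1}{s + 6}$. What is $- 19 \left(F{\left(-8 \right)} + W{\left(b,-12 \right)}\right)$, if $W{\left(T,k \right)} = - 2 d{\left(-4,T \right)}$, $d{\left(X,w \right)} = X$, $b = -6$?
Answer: $- \frac{285}{2} \approx -142.5$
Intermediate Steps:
$W{\left(T,k \right)} = 8$ ($W{\left(T,k \right)} = \left(-2\right) \left(-4\right) = 8$)
$F{\left(s \right)} = \frac{1}{6 + s}$
$- 19 \left(F{\left(-8 \right)} + W{\left(b,-12 \right)}\right) = - 19 \left(\frac{1}{6 - 8} + 8\right) = - 19 \left(\frac{1}{-2} + 8\right) = - 19 \left(- \frac{1}{2} + 8\right) = \left(-19\right) \frac{15}{2} = - \frac{285}{2}$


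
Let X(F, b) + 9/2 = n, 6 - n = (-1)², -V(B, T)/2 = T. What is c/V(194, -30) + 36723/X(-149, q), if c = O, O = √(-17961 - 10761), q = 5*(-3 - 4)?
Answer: 73446 + I*√28722/60 ≈ 73446.0 + 2.8246*I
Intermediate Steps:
V(B, T) = -2*T
n = 5 (n = 6 - 1*(-1)² = 6 - 1*1 = 6 - 1 = 5)
q = -35 (q = 5*(-7) = -35)
X(F, b) = ½ (X(F, b) = -9/2 + 5 = ½)
O = I*√28722 (O = √(-28722) = I*√28722 ≈ 169.48*I)
c = I*√28722 ≈ 169.48*I
c/V(194, -30) + 36723/X(-149, q) = (I*√28722)/((-2*(-30))) + 36723/(½) = (I*√28722)/60 + 36723*2 = (I*√28722)*(1/60) + 73446 = I*√28722/60 + 73446 = 73446 + I*√28722/60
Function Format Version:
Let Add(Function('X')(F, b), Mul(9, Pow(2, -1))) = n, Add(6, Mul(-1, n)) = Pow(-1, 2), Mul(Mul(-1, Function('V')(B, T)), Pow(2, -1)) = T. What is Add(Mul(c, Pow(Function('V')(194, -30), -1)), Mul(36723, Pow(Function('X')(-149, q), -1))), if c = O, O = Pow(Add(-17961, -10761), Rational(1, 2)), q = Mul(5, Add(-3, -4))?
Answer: Add(73446, Mul(Rational(1, 60), I, Pow(28722, Rational(1, 2)))) ≈ Add(73446., Mul(2.8246, I))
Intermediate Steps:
Function('V')(B, T) = Mul(-2, T)
n = 5 (n = Add(6, Mul(-1, Pow(-1, 2))) = Add(6, Mul(-1, 1)) = Add(6, -1) = 5)
q = -35 (q = Mul(5, -7) = -35)
Function('X')(F, b) = Rational(1, 2) (Function('X')(F, b) = Add(Rational(-9, 2), 5) = Rational(1, 2))
O = Mul(I, Pow(28722, Rational(1, 2))) (O = Pow(-28722, Rational(1, 2)) = Mul(I, Pow(28722, Rational(1, 2))) ≈ Mul(169.48, I))
c = Mul(I, Pow(28722, Rational(1, 2))) ≈ Mul(169.48, I)
Add(Mul(c, Pow(Function('V')(194, -30), -1)), Mul(36723, Pow(Function('X')(-149, q), -1))) = Add(Mul(Mul(I, Pow(28722, Rational(1, 2))), Pow(Mul(-2, -30), -1)), Mul(36723, Pow(Rational(1, 2), -1))) = Add(Mul(Mul(I, Pow(28722, Rational(1, 2))), Pow(60, -1)), Mul(36723, 2)) = Add(Mul(Mul(I, Pow(28722, Rational(1, 2))), Rational(1, 60)), 73446) = Add(Mul(Rational(1, 60), I, Pow(28722, Rational(1, 2))), 73446) = Add(73446, Mul(Rational(1, 60), I, Pow(28722, Rational(1, 2))))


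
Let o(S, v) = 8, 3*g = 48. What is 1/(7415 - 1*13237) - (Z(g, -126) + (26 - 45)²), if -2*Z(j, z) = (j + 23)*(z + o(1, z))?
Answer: -15498165/5822 ≈ -2662.0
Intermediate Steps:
g = 16 (g = (⅓)*48 = 16)
Z(j, z) = -(8 + z)*(23 + j)/2 (Z(j, z) = -(j + 23)*(z + 8)/2 = -(23 + j)*(8 + z)/2 = -(8 + z)*(23 + j)/2)
1/(7415 - 1*13237) - (Z(g, -126) + (26 - 45)²) = 1/(7415 - 1*13237) - ((-92 - 4*16 - 23/2*(-126) - ½*16*(-126)) + (26 - 45)²) = 1/(7415 - 13237) - ((-92 - 64 + 1449 + 1008) + (-19)²) = 1/(-5822) - (2301 + 361) = -1/5822 - 1*2662 = -1/5822 - 2662 = -15498165/5822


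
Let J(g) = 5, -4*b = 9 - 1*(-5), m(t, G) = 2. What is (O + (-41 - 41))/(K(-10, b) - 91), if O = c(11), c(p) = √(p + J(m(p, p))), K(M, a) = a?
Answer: 52/63 ≈ 0.82540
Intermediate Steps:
b = -7/2 (b = -(9 - 1*(-5))/4 = -(9 + 5)/4 = -¼*14 = -7/2 ≈ -3.5000)
c(p) = √(5 + p) (c(p) = √(p + 5) = √(5 + p))
O = 4 (O = √(5 + 11) = √16 = 4)
(O + (-41 - 41))/(K(-10, b) - 91) = (4 + (-41 - 41))/(-7/2 - 91) = (4 - 82)/(-189/2) = -78*(-2/189) = 52/63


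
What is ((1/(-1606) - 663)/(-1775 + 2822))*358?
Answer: -190595441/840741 ≈ -226.70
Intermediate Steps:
((1/(-1606) - 663)/(-1775 + 2822))*358 = ((-1/1606 - 663)/1047)*358 = -1064779/1606*1/1047*358 = -1064779/1681482*358 = -190595441/840741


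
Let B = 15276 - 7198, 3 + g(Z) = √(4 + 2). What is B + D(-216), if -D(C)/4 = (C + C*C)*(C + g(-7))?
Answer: 40689518 - 185760*√6 ≈ 4.0234e+7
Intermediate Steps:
g(Z) = -3 + √6 (g(Z) = -3 + √(4 + 2) = -3 + √6)
B = 8078
D(C) = -4*(C + C²)*(-3 + C + √6) (D(C) = -4*(C + C*C)*(C + (-3 + √6)) = -4*(C + C²)*(-3 + C + √6))
B + D(-216) = 8078 + 4*(-216)*(3 - √6 - 1*(-216)² + 2*(-216) - 1*(-216)*√6) = 8078 + 4*(-216)*(3 - √6 - 1*46656 - 432 + 216*√6) = 8078 + 4*(-216)*(3 - √6 - 46656 - 432 + 216*√6) = 8078 + 4*(-216)*(-47085 + 215*√6) = 8078 + (40681440 - 185760*√6) = 40689518 - 185760*√6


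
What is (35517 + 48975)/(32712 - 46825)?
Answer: -84492/14113 ≈ -5.9868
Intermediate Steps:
(35517 + 48975)/(32712 - 46825) = 84492/(-14113) = 84492*(-1/14113) = -84492/14113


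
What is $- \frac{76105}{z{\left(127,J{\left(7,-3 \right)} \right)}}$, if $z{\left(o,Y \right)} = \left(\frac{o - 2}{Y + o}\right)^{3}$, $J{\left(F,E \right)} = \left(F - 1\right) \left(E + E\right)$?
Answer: $- \frac{11470104191}{390625} \approx -29363.0$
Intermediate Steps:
$J{\left(F,E \right)} = 2 E \left(-1 + F\right)$ ($J{\left(F,E \right)} = \left(-1 + F\right) 2 E = 2 E \left(-1 + F\right)$)
$z{\left(o,Y \right)} = \frac{\left(-2 + o\right)^{3}}{\left(Y + o\right)^{3}}$ ($z{\left(o,Y \right)} = \left(\frac{-2 + o}{Y + o}\right)^{3} = \frac{\left(-2 + o\right)^{3}}{\left(Y + o\right)^{3}}$)
$- \frac{76105}{z{\left(127,J{\left(7,-3 \right)} \right)}} = - \frac{76105}{\left(-2 + 127\right)^{3} \frac{1}{\left(2 \left(-3\right) \left(-1 + 7\right) + 127\right)^{3}}} = - \frac{76105}{125^{3} \frac{1}{\left(2 \left(-3\right) 6 + 127\right)^{3}}} = - \frac{76105}{1953125 \frac{1}{\left(-36 + 127\right)^{3}}} = - \frac{76105}{1953125 \cdot \frac{1}{753571}} = - \frac{76105}{\frac{1953125}{753571}} = \left(-76105\right) \frac{753571}{1953125} = - \frac{11470104191}{390625}$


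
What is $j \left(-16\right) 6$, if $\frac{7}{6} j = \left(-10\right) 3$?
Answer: $\frac{17280}{7} \approx 2468.6$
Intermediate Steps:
$j = - \frac{180}{7}$ ($j = \frac{6 \left(\left(-10\right) 3\right)}{7} = \frac{6}{7} \left(-30\right) = - \frac{180}{7} \approx -25.714$)
$j \left(-16\right) 6 = \left(- \frac{180}{7}\right) \left(-16\right) 6 = \frac{2880}{7} \cdot 6 = \frac{17280}{7}$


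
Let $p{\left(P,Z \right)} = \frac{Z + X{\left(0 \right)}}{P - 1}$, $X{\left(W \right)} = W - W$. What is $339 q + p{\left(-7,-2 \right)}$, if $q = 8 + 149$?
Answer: $\frac{212893}{4} \approx 53223.0$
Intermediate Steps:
$X{\left(W \right)} = 0$
$q = 157$
$p{\left(P,Z \right)} = \frac{Z}{-1 + P}$ ($p{\left(P,Z \right)} = \frac{Z + 0}{P - 1} = \frac{Z}{-1 + P}$)
$339 q + p{\left(-7,-2 \right)} = 339 \cdot 157 - \frac{2}{-1 - 7} = 53223 - \frac{2}{-8} = 53223 - - \frac{1}{4} = 53223 + \frac{1}{4} = \frac{212893}{4}$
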